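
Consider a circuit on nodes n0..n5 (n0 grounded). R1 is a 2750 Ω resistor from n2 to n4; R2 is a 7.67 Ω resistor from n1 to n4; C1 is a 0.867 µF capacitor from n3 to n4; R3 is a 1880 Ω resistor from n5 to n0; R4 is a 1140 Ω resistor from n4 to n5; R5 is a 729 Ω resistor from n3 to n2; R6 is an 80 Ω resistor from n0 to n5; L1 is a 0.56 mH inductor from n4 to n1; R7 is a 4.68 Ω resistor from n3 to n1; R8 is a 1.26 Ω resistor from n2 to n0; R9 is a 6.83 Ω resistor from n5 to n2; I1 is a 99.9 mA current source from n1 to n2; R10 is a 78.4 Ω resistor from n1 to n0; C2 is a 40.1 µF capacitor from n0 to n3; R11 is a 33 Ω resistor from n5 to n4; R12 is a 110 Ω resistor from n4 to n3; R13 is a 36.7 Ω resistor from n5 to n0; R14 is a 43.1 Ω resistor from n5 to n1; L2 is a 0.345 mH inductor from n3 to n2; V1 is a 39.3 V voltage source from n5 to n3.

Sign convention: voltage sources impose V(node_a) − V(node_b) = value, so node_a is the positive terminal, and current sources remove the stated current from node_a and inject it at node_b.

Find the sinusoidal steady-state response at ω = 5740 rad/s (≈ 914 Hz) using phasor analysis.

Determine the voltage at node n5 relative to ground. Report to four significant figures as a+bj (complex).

23.72-8.583j V

MNA unknowns: 5 node voltages V₁..V_5 plus 1 source current (V1)
R1: Y=0.0003636+0.000j on G[2,4]
R2: Y=0.1304+0.000j on G[1,4]
C1: Y=0.000+0.004977j on G[3,4]
R3: Y=0.0005319+0.000j on G[5,0]
R4: Y=0.0008772+0.000j on G[4,5]
R5: Y=0.001372+0.000j on G[3,2]
R6: Y=0.01250+0.000j on G[0,5]
L1: Y=0.000-0.3111j on G[4,1]
R7: Y=0.2137+0.000j on G[3,1]
R8: Y=0.7937+0.000j on G[2,0]
R9: Y=0.1464+0.000j on G[5,2]
I1: z[1]−=0.0999, z[2]+=0.0999
R10: Y=0.01276+0.000j on G[1,0]
C2: Y=0.000+0.2302j on G[0,3]
R11: Y=0.03030+0.000j on G[5,4]
R12: Y=0.009091+0.000j on G[4,3]
R13: Y=0.02725+0.000j on G[5,0]
R14: Y=0.02320+0.000j on G[5,1]
L2: Y=0.000-0.5050j on G[3,2]
V1: row V5−V3=39.3, i_V1 at 5,3
solve → V1=-8.013-8.657j, V2=-3.564+5.093j, V3=-15.58-8.583j, V4=-6.657-6.403j, V5=23.72-8.583j
aux → i_V1=-6.634+2.414j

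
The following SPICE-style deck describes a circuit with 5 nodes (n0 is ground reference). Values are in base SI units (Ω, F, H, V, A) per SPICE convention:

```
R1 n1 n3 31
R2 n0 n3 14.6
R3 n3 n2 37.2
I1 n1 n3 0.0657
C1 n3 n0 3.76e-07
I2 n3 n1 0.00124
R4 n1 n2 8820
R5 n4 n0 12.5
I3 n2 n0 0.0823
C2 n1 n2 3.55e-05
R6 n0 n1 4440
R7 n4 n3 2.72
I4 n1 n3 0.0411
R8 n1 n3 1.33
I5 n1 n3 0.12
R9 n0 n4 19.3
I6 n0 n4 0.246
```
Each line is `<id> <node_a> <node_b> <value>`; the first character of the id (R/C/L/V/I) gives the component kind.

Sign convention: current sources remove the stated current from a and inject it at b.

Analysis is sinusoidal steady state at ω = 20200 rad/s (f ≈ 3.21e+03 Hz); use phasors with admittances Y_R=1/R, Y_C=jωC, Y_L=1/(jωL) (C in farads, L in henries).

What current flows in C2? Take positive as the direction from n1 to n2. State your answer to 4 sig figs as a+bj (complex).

0.07200+0.002621j A

Element admittances at ω=20200 rad/s:
  Y(R1) = 0.03226+0.000j S between n1,n3
  Y(R2) = 0.06849+0.000j S between n0,n3
  Y(R3) = 0.02688+0.000j S between n3,n2
  I1: injects 0.0657 A into n3 (from n1)
  Y(C1) = 0.000+0.007595j S between n3,n0
  I2: injects 0.00124 A into n1 (from n3)
  Y(R4) = 0.0001134+0.000j S between n1,n2
  Y(R5) = 0.08000+0.000j S between n4,n0
  I3: injects 0.0823 A into n0 (from n2)
  Y(C2) = 0.000+0.7171j S between n1,n2
  Y(R6) = 0.0002252+0.000j S between n0,n1
  Y(R7) = 0.3676+0.000j S between n4,n3
  I4: injects 0.0411 A into n3 (from n1)
  Y(R8) = 0.7519+0.000j S between n1,n3
  I5: injects 0.12 A into n3 (from n1)
  Y(R9) = 0.05181+0.000j S between n0,n4
  I6: injects 0.246 A into n4 (from n0)
Assemble and solve the 4×4 MNA system:
  V(n1)=0.2157-0.03059j  V(n2)=0.2120+0.06981j  V(n3)=0.5952-0.02727j  V(n4)=0.9307-0.02007j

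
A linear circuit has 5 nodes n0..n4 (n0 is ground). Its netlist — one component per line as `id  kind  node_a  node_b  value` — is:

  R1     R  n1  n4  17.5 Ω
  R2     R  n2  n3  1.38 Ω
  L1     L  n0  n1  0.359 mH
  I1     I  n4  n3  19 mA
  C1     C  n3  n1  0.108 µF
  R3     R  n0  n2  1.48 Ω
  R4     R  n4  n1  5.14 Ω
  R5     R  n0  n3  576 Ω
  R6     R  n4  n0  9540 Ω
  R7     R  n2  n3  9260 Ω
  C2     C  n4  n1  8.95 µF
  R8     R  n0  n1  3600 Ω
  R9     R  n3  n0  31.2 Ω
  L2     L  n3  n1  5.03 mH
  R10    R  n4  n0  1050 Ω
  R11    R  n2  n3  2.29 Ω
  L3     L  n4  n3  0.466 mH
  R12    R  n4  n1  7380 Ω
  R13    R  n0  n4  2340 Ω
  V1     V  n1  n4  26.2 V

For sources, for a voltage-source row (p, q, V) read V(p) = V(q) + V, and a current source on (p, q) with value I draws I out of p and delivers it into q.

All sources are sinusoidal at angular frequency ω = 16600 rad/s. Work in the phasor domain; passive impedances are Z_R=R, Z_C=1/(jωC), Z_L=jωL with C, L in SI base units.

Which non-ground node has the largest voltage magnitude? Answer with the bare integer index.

MNA unknowns: 4 node voltages V₁..V_4 plus 1 source current (V1)
R1: Y=0.05714+0.000j on G[1,4]
R2: Y=0.7246+0.000j on G[2,3]
L1: Y=0.000-0.1678j on G[0,1]
I1: z[4]−=0.019, z[3]+=0.019
C1: Y=0.000+0.001793j on G[3,1]
R3: Y=0.6757+0.000j on G[0,2]
R4: Y=0.1946+0.000j on G[4,1]
R5: Y=0.001736+0.000j on G[0,3]
R6: Y=0.0001048+0.000j on G[4,0]
R7: Y=0.0001080+0.000j on G[2,3]
C2: Y=0.000+0.1486j on G[4,1]
R8: Y=0.0002778+0.000j on G[0,1]
R9: Y=0.03205+0.000j on G[3,0]
L2: Y=0.000-0.01198j on G[3,1]
R10: Y=0.0009524+0.000j on G[4,0]
R11: Y=0.4367+0.000j on G[2,3]
L3: Y=0.000-0.1293j on G[4,3]
R12: Y=0.0001355+0.000j on G[4,1]
R13: Y=0.0004274+0.000j on G[0,4]
V1: row V1−V4=26.2, i_V1 at 1,4
solve → V1=10.76+1.778j, V2=-0.3818+2.472j, V3=-0.6039+3.910j, V4=-15.44+1.778j
aux → i_V1=-6.878-1.972j

4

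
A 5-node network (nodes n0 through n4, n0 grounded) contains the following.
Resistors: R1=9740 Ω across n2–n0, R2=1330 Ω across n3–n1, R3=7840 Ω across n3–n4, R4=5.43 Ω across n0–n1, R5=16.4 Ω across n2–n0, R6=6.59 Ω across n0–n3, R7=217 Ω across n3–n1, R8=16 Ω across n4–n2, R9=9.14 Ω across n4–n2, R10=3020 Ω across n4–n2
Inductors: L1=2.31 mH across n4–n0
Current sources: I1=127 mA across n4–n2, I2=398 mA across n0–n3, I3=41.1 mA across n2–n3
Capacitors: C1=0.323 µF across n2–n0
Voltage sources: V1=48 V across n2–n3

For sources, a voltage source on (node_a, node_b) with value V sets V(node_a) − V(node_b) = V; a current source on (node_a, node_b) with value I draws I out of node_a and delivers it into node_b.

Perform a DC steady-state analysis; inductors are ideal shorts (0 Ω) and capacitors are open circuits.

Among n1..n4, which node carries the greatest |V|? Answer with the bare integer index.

3

Apply KCL at each of the 4 non-ground nodes and solve the resulting linear system.
Node n1: branches {R2, R4, R7} → V_1 = -0.7733
Node n2: branches {R1, R5, I1, R8, C1, R9, R10, I3, V1} → V_2 = 20.66
Node n3: branches {R2, R3, I2, R6, R7, I3, V1} → V_3 = -27.34
Node n4: branches {L1, R3, I1, R8, R9, R10} → V_4 = 0.000
Source currents: i(L1)=3.428, i(V1)=-4.734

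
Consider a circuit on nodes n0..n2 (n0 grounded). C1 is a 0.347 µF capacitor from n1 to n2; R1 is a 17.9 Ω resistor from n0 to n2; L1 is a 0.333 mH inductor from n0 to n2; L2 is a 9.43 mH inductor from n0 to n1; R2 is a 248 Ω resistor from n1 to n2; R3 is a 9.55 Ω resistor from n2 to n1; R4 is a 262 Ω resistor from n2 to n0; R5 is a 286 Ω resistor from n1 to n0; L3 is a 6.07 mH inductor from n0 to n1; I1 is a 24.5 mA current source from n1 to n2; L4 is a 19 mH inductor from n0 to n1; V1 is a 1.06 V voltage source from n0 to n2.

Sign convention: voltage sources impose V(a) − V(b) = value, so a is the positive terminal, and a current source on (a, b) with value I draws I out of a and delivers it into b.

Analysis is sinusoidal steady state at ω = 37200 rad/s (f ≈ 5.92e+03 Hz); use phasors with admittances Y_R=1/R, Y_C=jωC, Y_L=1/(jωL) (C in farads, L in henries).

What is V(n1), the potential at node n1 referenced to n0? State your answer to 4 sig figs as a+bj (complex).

Apply KCL at each of the 2 non-ground nodes and solve the resulting linear system.
Node n1: branches {C1, L2, R2, R3, R5, L3, I1, L4} → V_1 = -1.248-0.07505j
Node n2: branches {C1, R1, L1, R2, R3, R4, I1, V1} → V_2 = -1.060+0.000j
Source currents: i(V1)=-0.06828+0.09616j

-1.248-0.07505j V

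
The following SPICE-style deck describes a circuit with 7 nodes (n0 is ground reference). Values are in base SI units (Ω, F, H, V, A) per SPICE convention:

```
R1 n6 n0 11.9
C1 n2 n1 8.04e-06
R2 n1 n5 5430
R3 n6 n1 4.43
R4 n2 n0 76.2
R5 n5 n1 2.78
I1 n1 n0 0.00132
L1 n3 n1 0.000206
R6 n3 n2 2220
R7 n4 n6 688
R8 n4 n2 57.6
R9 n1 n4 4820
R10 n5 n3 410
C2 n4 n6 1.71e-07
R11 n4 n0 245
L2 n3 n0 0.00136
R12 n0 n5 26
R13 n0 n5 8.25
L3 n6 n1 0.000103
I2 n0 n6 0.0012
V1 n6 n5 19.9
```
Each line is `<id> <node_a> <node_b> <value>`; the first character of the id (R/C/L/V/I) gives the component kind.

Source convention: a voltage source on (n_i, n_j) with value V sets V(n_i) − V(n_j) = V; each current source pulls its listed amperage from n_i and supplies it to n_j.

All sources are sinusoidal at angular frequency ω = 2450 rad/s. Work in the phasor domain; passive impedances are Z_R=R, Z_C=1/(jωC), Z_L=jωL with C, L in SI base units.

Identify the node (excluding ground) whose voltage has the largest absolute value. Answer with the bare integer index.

5

Element admittances at ω=2450 rad/s:
  Y(R1) = 0.08403+0.000j S between n6,n0
  Y(C1) = 0.000+0.01970j S between n2,n1
  Y(R2) = 0.0001842+0.000j S between n1,n5
  Y(R3) = 0.2257+0.000j S between n6,n1
  Y(R4) = 0.01312+0.000j S between n2,n0
  Y(R5) = 0.3597+0.000j S between n5,n1
  I1: injects 0.00132 A into n0 (from n1)
  Y(L1) = 0.000-1.981j S between n3,n1
  Y(R6) = 0.0004505+0.000j S between n3,n2
  Y(R7) = 0.001453+0.000j S between n4,n6
  Y(R8) = 0.01736+0.000j S between n4,n2
  Y(R9) = 0.0002075+0.000j S between n1,n4
  Y(R10) = 0.002439+0.000j S between n5,n3
  Y(C2) = 0.000+0.0004190j S between n4,n6
  Y(R11) = 0.004082+0.000j S between n4,n0
  Y(L2) = 0.000-0.3001j S between n3,n0
  Y(R12) = 0.03846+0.000j S between n0,n5
  Y(R13) = 0.1212+0.000j S between n0,n5
  Y(L3) = 0.000-3.963j S between n6,n1
  I2: injects 0.0012 A into n6 (from n0)
  V1: constraint V(n6)−V(n5) = 19.9
Assemble and solve the 7×7 MNA system:
  V(n1)=6.914+4.934j  V(n2)=1.962+6.128j  V(n3)=6.001+4.264j  V(n4)=1.986+5.191j  V(n5)=-12.25+6.974j  V(n6)=7.647+6.974j
  i(V1)=-8.899+1.854j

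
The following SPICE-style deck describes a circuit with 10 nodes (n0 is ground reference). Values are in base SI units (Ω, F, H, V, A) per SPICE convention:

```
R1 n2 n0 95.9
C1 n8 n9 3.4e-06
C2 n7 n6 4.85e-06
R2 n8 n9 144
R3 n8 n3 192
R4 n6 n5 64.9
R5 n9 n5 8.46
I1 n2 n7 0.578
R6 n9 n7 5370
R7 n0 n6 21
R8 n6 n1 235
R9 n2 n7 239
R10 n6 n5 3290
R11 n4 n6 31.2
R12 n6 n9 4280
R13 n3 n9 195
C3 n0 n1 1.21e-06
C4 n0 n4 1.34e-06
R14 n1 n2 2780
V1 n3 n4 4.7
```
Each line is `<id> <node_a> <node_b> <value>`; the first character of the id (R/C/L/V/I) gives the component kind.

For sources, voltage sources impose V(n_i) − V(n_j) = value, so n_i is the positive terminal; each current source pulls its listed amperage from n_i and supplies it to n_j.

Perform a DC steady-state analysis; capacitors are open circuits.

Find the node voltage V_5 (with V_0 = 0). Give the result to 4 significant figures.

MNA unknowns: 9 node voltages V₁..V_9 plus 1 source current (V1)
R1: Y=0.01043 on G[2,0]
C1: Y=0.000 on G[8,9]
C2: Y=0.000 on G[7,6]
R2: Y=0.006944 on G[8,9]
R3: Y=0.005208 on G[8,3]
R4: Y=0.01541 on G[6,5]
R5: Y=0.1182 on G[9,5]
I1: z[2]−=0.578, z[7]+=0.578
R6: Y=0.0001862 on G[9,7]
R7: Y=0.04762 on G[0,6]
R8: Y=0.004255 on G[6,1]
R9: Y=0.004184 on G[2,7]
R10: Y=0.0003040 on G[6,5]
R11: Y=0.03205 on G[4,6]
R12: Y=0.0002336 on G[6,9]
R13: Y=0.005128 on G[3,9]
C3: Y=0.000 on G[0,1]
C4: Y=0.000 on G[0,4]
R14: Y=0.0003597 on G[1,2]
V1: row V3−V4=4.7, i_V1 at 3,4
solve → V1=0.2711, V2=-2.187, V3=4.761, V4=0.06090, V5=2.800, V6=0.4788, V7=130.3, V8=3.816, V9=3.108
aux → i_V1=-0.01339

2.800 V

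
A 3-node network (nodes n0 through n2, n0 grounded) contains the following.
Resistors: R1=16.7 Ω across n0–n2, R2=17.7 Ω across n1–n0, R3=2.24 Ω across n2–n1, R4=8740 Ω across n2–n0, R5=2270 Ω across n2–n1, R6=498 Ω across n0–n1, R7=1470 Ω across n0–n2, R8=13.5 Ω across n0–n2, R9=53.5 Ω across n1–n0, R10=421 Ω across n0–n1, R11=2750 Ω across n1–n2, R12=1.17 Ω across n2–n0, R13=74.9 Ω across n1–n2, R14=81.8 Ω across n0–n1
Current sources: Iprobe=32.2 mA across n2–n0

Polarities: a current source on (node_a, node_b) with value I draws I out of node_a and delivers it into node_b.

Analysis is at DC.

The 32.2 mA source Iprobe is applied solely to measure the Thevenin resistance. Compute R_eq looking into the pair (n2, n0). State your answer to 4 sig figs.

MNA unknowns: 2 node voltages V₁..V_2
R1: Y=0.05988 on G[0,2]
R2: Y=0.05650 on G[1,0]
R3: Y=0.4464 on G[2,1]
R4: Y=0.0001144 on G[2,0]
R5: Y=0.0004405 on G[2,1]
R6: Y=0.002008 on G[0,1]
R7: Y=0.0006803 on G[0,2]
R8: Y=0.07407 on G[0,2]
R9: Y=0.01869 on G[1,0]
R10: Y=0.002375 on G[0,1]
R11: Y=0.0003636 on G[1,2]
R12: Y=0.8547 on G[2,0]
R13: Y=0.01335 on G[1,2]
R14: Y=0.01222 on G[0,1]
Iprobe: z[2]−=0.0322, z[0]+=0.0322
solve → V1=-0.02519, V2=-0.03021

R_eq = 0.9381 Ω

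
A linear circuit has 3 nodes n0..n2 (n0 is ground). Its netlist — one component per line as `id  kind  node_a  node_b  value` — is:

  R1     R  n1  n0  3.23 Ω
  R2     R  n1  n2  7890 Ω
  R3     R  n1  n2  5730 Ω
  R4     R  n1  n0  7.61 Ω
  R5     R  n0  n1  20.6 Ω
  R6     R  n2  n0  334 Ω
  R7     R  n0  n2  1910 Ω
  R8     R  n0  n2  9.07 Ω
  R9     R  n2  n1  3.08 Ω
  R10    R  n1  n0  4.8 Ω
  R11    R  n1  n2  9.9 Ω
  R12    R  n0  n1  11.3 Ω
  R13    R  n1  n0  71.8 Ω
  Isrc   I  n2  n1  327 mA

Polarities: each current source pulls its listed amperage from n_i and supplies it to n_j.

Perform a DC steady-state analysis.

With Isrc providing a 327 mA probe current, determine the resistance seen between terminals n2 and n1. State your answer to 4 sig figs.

R_eq = 1.903 Ω

Element admittances at DC:
  Y(R1) = 0.3096 S between n1,n0
  Y(R2) = 0.0001267 S between n1,n2
  Y(R3) = 0.0001745 S between n1,n2
  Y(R4) = 0.1314 S between n1,n0
  Y(R5) = 0.04854 S between n0,n1
  Y(R6) = 0.002994 S between n2,n0
  Y(R7) = 0.0005236 S between n0,n2
  Y(R8) = 0.1103 S between n0,n2
  Y(R9) = 0.3247 S between n2,n1
  Y(R10) = 0.2083 S between n1,n0
  Y(R11) = 0.1010 S between n1,n2
  Y(R12) = 0.08850 S between n0,n1
  Y(R13) = 0.01393 S between n1,n0
  Isrc: injects 0.327 A into n1 (from n2)
Assemble and solve the 2×2 MNA system:
  V(n1)=0.07744  V(n2)=-0.5447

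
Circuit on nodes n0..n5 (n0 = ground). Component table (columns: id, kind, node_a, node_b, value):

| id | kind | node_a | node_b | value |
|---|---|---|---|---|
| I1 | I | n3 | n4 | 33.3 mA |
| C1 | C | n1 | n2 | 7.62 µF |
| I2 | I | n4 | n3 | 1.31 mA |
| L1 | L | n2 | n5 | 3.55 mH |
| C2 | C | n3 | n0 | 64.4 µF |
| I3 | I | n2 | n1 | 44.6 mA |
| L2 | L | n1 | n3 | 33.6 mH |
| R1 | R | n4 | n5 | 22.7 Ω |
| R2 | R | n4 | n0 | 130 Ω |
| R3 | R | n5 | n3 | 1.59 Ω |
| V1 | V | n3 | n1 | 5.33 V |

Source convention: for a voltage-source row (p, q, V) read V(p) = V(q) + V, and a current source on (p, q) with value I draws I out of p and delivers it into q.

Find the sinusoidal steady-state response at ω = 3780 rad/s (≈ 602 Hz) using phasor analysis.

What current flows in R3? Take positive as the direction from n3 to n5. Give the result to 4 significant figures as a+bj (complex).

Element admittances at ω=3780 rad/s:
  I1: injects 0.0333 A into n4 (from n3)
  Y(C1) = 0.000+0.02880j S between n1,n2
  I2: injects 0.00131 A into n3 (from n4)
  Y(L1) = 0.000-0.07452j S between n2,n5
  Y(C2) = 0.000+0.2434j S between n3,n0
  I3: injects 0.0446 A into n1 (from n2)
  Y(L2) = 0.000-0.007874j S between n1,n3
  Y(R1) = 0.04405+0.000j S between n4,n5
  Y(R2) = 0.007692+0.000j S between n4,n0
  Y(R3) = 0.6289+0.000j S between n5,n3
  V1: constraint V(n3)−V(n1) = 5.33
Assemble and solve the 6×6 MNA system:
  V(n1)=-5.320+0.01711j  V(n2)=3.205-1.589j  V(n3)=0.009939+0.01711j  V(n4)=0.5414-0.3145j  V(n5)=-0.09027-0.3695j
  i(V1)=-0.09085-0.2036j

0.06302+0.2431j A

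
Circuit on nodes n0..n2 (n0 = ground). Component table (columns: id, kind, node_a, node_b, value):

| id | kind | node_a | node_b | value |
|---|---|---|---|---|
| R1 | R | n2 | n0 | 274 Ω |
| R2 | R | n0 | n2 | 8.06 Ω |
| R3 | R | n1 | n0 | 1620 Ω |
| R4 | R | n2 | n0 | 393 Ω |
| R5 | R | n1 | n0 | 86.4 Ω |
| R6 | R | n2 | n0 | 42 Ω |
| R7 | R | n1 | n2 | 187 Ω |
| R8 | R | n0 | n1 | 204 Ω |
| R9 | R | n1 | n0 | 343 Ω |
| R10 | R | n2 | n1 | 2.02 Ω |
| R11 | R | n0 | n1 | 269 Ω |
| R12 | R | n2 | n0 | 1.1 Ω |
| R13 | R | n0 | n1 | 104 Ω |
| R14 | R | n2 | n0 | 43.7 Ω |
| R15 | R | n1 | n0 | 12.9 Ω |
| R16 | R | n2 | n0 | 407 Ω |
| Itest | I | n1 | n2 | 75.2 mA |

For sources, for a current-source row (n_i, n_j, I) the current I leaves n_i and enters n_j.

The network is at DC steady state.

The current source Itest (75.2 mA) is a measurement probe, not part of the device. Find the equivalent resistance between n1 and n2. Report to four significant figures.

MNA unknowns: 2 node voltages V₁..V_2
R1: Y=0.003650 on G[2,0]
R2: Y=0.1241 on G[0,2]
R3: Y=0.0006173 on G[1,0]
R4: Y=0.002545 on G[2,0]
R5: Y=0.01157 on G[1,0]
R6: Y=0.02381 on G[2,0]
R7: Y=0.005348 on G[1,2]
R8: Y=0.004902 on G[0,1]
R9: Y=0.002915 on G[1,0]
R10: Y=0.4950 on G[2,1]
R11: Y=0.003717 on G[0,1]
R12: Y=0.9091 on G[2,0]
R13: Y=0.009615 on G[0,1]
R14: Y=0.02288 on G[2,0]
R15: Y=0.07752 on G[1,0]
R16: Y=0.002457 on G[2,0]
Itest: z[1]−=0.0752, z[2]+=0.0752
solve → V1=-0.1136, V2=0.01157

R_eq = 1.664 Ω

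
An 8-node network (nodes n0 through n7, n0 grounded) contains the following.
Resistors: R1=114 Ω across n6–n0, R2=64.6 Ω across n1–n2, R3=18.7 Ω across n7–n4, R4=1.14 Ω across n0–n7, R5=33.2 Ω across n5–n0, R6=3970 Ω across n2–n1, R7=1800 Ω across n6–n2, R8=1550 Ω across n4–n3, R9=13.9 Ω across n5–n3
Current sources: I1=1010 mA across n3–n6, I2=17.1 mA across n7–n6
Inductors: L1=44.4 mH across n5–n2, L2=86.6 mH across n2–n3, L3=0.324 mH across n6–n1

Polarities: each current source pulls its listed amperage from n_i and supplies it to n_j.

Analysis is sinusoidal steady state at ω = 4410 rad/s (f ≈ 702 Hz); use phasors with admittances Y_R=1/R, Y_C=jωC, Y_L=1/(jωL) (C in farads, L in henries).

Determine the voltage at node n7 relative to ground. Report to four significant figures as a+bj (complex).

MNA unknowns: 7 node voltages V₁..V_7
R1: Y=0.008772+0.000j on G[6,0]
R2: Y=0.01548+0.000j on G[1,2]
R3: Y=0.05348+0.000j on G[7,4]
I1: z[3]−=1.01, z[6]+=1.01
R4: Y=0.8772+0.000j on G[0,7]
L1: Y=0.000-0.005107j on G[5,2]
R5: Y=0.03012+0.000j on G[5,0]
R6: Y=0.0002519+0.000j on G[2,1]
R7: Y=0.0005556+0.000j on G[6,2]
R8: Y=0.0006452+0.000j on G[4,3]
R9: Y=0.07194+0.000j on G[5,3]
L2: Y=0.000-0.002618j on G[2,3]
L3: Y=0.000-0.6999j on G[6,1]
I2: z[7]−=0.0171, z[6]+=0.0171
solve → V1=56.19+36.99j, V2=23.65+57.33j, V3=-26.63-12.44j, V4=-0.3558-0.1572j, V5=-15.37-10.72j, V6=56.64+37.72j, V7=-0.03882-0.009035j

-0.03882-0.009035j V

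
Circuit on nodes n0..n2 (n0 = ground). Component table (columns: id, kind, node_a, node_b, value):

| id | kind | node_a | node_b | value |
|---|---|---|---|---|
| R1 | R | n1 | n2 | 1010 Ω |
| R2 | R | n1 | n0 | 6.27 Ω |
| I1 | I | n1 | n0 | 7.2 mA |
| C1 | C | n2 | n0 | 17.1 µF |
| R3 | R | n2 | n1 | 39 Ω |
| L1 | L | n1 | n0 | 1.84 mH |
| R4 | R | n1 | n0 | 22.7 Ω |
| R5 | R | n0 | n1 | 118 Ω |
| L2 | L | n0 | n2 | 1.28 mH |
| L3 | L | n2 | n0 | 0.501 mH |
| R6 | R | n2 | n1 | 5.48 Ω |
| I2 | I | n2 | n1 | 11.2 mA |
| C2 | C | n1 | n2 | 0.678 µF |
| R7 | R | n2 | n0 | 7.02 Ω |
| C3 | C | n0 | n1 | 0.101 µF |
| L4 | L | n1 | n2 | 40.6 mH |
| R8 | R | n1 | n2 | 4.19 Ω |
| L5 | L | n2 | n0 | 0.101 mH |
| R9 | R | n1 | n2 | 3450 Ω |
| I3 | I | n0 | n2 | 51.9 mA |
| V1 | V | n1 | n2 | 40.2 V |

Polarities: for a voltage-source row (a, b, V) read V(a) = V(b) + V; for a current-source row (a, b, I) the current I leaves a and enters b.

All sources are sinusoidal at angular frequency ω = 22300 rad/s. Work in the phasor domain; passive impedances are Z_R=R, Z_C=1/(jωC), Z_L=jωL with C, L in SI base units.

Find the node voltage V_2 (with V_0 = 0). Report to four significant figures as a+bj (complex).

MNA unknowns: 2 node voltages V₁..V_2 plus 1 source current (V1)
R1: Y=0.0009901+0.000j on G[1,2]
R2: Y=0.1595+0.000j on G[1,0]
I1: z[1]−=0.0072, z[0]+=0.0072
C1: Y=0.000+0.3813j on G[2,0]
R3: Y=0.02564+0.000j on G[2,1]
L1: Y=0.000-0.02437j on G[1,0]
R4: Y=0.04405+0.000j on G[1,0]
R5: Y=0.008475+0.000j on G[0,1]
L2: Y=0.000-0.03503j on G[0,2]
L3: Y=0.000-0.08951j on G[2,0]
R6: Y=0.1825+0.000j on G[2,1]
I2: z[2]−=0.0112, z[1]+=0.0112
C2: Y=0.000+0.01512j on G[1,2]
R7: Y=0.1425+0.000j on G[2,0]
C3: Y=0.000+0.002252j on G[0,1]
L4: Y=0.000-0.001105j on G[1,2]
R8: Y=0.2387+0.000j on G[1,2]
L5: Y=0.000-0.4440j on G[2,0]
R9: Y=0.0002899+0.000j on G[1,2]
I3: z[0]−=0.0519, z[2]+=0.0519
V1: row V1−V2=40.2, i_V1 at 1,2
solve → V1=21.37-8.613j, V2=-18.83-8.613j
aux → i_V1=-22.35+1.735j

-18.83-8.613j V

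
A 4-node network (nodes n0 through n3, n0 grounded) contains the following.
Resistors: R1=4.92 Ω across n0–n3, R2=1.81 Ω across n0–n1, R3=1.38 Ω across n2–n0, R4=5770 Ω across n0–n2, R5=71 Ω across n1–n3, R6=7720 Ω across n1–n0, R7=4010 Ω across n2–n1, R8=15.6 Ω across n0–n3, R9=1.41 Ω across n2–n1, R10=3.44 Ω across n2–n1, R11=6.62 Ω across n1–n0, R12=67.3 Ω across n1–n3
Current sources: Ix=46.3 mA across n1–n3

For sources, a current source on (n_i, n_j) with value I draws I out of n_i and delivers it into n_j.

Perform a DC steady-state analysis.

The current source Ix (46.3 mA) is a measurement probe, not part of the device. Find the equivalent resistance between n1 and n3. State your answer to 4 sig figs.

Element admittances at DC:
  Y(R1) = 0.2033 S between n0,n3
  Y(R2) = 0.5525 S between n0,n1
  Y(R3) = 0.7246 S between n2,n0
  Y(R4) = 0.0001733 S between n0,n2
  Y(R5) = 0.01408 S between n1,n3
  Y(R6) = 0.0001295 S between n1,n0
  Y(R7) = 0.0002494 S between n2,n1
  Y(R8) = 0.06410 S between n0,n3
  Y(R9) = 0.7092 S between n2,n1
  Y(R10) = 0.2907 S between n2,n1
  Y(R11) = 0.1511 S between n1,n0
  Y(R12) = 0.01486 S between n1,n3
  Ix: injects 0.0463 A into n3 (from n1)
Assemble and solve the 3×3 MNA system:
  V(n1)=-0.03633  V(n2)=-0.02106  V(n3)=0.1527

R_eq = 4.083 Ω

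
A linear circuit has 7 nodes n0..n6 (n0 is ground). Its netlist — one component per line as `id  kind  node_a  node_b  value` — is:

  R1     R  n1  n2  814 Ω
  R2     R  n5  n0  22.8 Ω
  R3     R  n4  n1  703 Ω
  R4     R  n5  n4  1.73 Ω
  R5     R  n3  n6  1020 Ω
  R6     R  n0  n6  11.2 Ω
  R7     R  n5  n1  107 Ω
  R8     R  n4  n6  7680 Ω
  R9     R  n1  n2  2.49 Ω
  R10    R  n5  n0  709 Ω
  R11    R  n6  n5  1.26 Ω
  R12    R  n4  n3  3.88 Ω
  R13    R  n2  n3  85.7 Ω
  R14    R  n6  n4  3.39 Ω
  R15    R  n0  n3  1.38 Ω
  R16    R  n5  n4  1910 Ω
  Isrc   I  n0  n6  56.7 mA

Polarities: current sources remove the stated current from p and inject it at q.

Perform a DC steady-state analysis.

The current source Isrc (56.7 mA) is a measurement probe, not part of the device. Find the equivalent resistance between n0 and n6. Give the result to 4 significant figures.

R_eq = 3.655 Ω

Apply KCL at each of the 6 non-ground nodes and solve the resulting linear system.
Node n1: branches {R1, R3, R7, R9} → V_1 = 0.1068
Node n2: branches {R1, R9, R13} → V_2 = 0.1050
Node n3: branches {R5, R12, R13, R15} → V_3 = 0.04155
Node n4: branches {R3, R4, R8, R12, R14, R16} → V_4 = 0.1549
Node n5: branches {R2, R4, R7, R10, R11, R16} → V_5 = 0.1788
Node n6: branches {R5, R6, R8, R11, R14, Isrc} → V_6 = 0.2072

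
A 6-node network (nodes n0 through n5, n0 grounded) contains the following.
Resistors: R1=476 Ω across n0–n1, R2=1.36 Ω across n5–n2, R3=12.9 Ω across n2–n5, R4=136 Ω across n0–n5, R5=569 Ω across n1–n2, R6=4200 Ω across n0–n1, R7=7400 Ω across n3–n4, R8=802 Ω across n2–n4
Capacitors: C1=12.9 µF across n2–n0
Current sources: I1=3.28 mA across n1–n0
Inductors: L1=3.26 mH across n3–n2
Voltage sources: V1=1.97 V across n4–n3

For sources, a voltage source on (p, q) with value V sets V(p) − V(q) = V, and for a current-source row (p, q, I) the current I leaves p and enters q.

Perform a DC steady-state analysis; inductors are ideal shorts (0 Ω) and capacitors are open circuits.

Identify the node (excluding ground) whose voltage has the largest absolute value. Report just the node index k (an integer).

Element admittances at DC:
  Y(R1) = 0.002101 S between n0,n1
  Y(C1) = 0.000 S between n2,n0
  Y(R2) = 0.7353 S between n5,n2
  Y(R3) = 0.07752 S between n2,n5
  Y(R4) = 0.007353 S between n0,n5
  I1: injects 0.00328 A into n0 (from n1)
  Y(R5) = 0.001757 S between n1,n2
  L1: short n3↔n2 (DC inductor)
  Y(R6) = 0.0002381 S between n0,n1
  Y(R7) = 0.0001351 S between n3,n4
  Y(R8) = 0.001247 S between n2,n4
  V1: constraint V(n4)−V(n3) = 1.97
Assemble and solve the 7×7 MNA system:
  V(n1)=-0.8735  V(n2)=-0.1697  V(n3)=-0.1697  V(n4)=1.800  V(n5)=-0.1682
  i(L1)=-0.002456  i(V1)=-0.002723

4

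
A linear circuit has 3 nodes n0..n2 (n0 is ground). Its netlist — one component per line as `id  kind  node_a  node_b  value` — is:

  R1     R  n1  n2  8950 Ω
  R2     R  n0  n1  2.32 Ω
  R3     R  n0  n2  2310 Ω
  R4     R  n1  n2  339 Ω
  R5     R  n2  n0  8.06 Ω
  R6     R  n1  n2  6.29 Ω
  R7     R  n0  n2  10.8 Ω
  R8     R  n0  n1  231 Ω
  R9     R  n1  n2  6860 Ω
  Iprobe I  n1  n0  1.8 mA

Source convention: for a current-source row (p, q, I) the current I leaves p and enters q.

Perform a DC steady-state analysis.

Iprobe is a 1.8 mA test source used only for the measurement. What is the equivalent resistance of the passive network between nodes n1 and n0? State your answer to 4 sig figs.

R_eq = 1.893 Ω

MNA unknowns: 2 node voltages V₁..V_2
R1: Y=0.0001117 on G[1,2]
R2: Y=0.4310 on G[0,1]
R3: Y=0.0004329 on G[0,2]
R4: Y=0.002950 on G[1,2]
R5: Y=0.1241 on G[2,0]
R6: Y=0.1590 on G[1,2]
R7: Y=0.09259 on G[0,2]
R8: Y=0.004329 on G[0,1]
R9: Y=0.0001458 on G[1,2]
Iprobe: z[1]−=0.0018, z[0]+=0.0018
solve → V1=-0.003408, V2=-0.001457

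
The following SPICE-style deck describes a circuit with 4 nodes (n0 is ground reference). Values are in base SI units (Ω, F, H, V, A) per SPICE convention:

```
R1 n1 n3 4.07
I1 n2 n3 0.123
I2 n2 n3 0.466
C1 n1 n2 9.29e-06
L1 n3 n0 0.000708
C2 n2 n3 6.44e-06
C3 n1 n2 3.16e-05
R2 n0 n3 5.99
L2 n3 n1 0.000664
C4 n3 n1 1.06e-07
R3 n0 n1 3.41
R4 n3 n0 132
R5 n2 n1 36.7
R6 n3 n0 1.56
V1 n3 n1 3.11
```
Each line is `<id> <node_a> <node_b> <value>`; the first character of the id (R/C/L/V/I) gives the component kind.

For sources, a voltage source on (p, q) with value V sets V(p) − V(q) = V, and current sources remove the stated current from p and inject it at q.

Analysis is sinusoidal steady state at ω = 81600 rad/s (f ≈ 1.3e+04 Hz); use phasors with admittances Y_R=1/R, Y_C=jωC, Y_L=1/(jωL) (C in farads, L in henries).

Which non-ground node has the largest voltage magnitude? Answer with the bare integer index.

1

MNA unknowns: 3 node voltages V₁..V_3 plus 1 source current (V1)
R1: Y=0.2457+0.000j on G[1,3]
I1: z[2]−=0.123, z[3]+=0.123
I2: z[2]−=0.466, z[3]+=0.466
C1: Y=0.000+0.7581j on G[1,2]
L1: Y=0.000-0.01731j on G[3,0]
C2: Y=0.000+0.5255j on G[2,3]
C3: Y=0.000+2.579j on G[1,2]
R2: Y=0.1669+0.000j on G[0,3]
L2: Y=0.000-0.01846j on G[3,1]
C4: Y=0.000+0.008650j on G[3,1]
R3: Y=0.2933+0.000j on G[0,1]
R4: Y=0.007576+0.000j on G[3,0]
R5: Y=0.02725+0.000j on G[2,1]
R6: Y=0.6410+0.000j on G[3,0]
V1: row V3−V1=3.11, i_V1 at 3,1
solve → V1=-2.288+0.01284j, V2=-1.866+0.1683j, V3=0.8223+0.01284j
aux → i_V1=-0.9277-1.378j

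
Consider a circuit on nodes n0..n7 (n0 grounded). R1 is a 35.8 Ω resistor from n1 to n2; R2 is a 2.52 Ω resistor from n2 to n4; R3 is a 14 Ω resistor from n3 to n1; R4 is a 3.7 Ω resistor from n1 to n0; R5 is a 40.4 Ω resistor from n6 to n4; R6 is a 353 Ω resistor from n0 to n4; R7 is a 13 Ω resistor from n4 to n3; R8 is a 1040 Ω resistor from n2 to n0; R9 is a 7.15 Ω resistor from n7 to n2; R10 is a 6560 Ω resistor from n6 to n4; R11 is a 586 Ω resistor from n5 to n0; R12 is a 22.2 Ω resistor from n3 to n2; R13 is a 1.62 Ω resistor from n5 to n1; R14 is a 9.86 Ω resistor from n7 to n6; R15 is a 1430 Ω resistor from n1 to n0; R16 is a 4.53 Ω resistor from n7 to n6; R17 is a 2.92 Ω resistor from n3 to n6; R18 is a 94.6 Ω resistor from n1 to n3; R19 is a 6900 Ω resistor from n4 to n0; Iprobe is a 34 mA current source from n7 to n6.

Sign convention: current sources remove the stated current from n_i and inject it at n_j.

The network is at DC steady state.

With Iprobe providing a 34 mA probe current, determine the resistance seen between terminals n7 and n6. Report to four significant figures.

MNA unknowns: 7 node voltages V₁..V_7
R1: Y=0.02793 on G[1,2]
R2: Y=0.3968 on G[2,4]
R3: Y=0.07143 on G[3,1]
R4: Y=0.2703 on G[1,0]
R5: Y=0.02475 on G[6,4]
R6: Y=0.002833 on G[0,4]
R7: Y=0.07692 on G[4,3]
R8: Y=0.0009615 on G[2,0]
R9: Y=0.1399 on G[7,2]
R10: Y=0.0001524 on G[6,4]
R11: Y=0.001706 on G[5,0]
R12: Y=0.04505 on G[3,2]
R13: Y=0.6173 on G[5,1]
R14: Y=0.1014 on G[7,6]
R15: Y=0.0006993 on G[1,0]
R16: Y=0.2208 on G[7,6]
R17: Y=0.3425 on G[3,6]
R18: Y=0.01057 on G[1,3]
R19: Y=0.0001449 on G[4,0]
Iprobe: z[7]−=0.034, z[6]+=0.034
solve → V1=0.0002816, V2=-0.02556, V3=0.01002, V4=-0.01753, V5=0.0002808, V6=0.02322, V7=-0.06513

R_eq = 2.599 Ω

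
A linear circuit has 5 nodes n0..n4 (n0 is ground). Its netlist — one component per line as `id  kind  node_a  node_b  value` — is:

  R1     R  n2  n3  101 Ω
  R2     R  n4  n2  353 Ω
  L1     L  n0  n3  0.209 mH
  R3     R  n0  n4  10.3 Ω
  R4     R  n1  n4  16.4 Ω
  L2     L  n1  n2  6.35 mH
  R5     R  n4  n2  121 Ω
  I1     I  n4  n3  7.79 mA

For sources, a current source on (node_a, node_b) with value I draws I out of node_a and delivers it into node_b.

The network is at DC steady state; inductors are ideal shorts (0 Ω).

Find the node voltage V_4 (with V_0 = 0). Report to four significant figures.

-0.07363 V

MNA unknowns: 4 node voltages V₁..V_4 plus 2 source currents (L1, L2)
R1: Y=0.009901 on G[2,3]
R2: Y=0.002833 on G[4,2]
L1: row V0−V3=0, i_L1 at 0,3
R3: Y=0.09709 on G[0,4]
R4: Y=0.06098 on G[1,4]
L2: row V1−V2=0, i_L2 at 1,2
R5: Y=0.008264 on G[4,2]
I1: z[4]−=0.00779, z[3]+=0.00779
solve → V1=-0.06474, V2=-0.06474, V3=0.000, V4=-0.07363
aux → i_L1=-0.007149, i_L2=-0.0005423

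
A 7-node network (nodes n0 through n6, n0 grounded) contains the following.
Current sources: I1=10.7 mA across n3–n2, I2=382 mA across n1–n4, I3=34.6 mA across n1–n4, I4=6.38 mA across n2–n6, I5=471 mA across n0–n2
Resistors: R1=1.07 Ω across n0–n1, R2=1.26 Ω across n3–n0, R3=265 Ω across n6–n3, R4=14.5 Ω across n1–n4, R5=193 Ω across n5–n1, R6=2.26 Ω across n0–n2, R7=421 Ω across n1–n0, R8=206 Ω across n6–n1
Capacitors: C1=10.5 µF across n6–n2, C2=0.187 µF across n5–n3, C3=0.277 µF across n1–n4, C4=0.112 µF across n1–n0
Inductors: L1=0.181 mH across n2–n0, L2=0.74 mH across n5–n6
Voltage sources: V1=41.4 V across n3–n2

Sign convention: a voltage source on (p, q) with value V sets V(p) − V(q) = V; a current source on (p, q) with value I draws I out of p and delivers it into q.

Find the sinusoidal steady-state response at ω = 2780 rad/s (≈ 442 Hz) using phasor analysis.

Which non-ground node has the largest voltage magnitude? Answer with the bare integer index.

3

MNA unknowns: 6 node voltages V₁..V_6 plus 1 source current (V1)
I1: z[3]−=0.0107, z[2]+=0.0107
R1: Y=0.9346+0.000j on G[0,1]
I2: z[1]−=0.382, z[4]+=0.382
R2: Y=0.7937+0.000j on G[3,0]
R3: Y=0.003774+0.000j on G[6,3]
R4: Y=0.06897+0.000j on G[1,4]
I3: z[1]−=0.0346, z[4]+=0.0346
C1: Y=0.000+0.02919j on G[6,2]
I4: z[2]−=0.00638, z[6]+=0.00638
R5: Y=0.005181+0.000j on G[5,1]
R6: Y=0.4425+0.000j on G[0,2]
C2: Y=0.000+0.0005199j on G[5,3]
R7: Y=0.002375+0.000j on G[1,0]
C3: Y=0.000+0.0007701j on G[1,4]
C4: Y=0.000+0.0003114j on G[1,0]
R8: Y=0.004854+0.000j on G[6,1]
I5: z[0]−=0.471, z[2]+=0.471
L1: Y=0.000-1.987j on G[2,0]
L2: Y=0.000-0.4861j on G[5,6]
V1: row V3−V2=41.4, i_V1 at 3,2
solve → V1=-0.006592-0.1750j, V2=-7.367-11.71j, V3=34.03-11.71j, V4=6.033-0.2425j, V5=-0.7188-16.52j, V6=-0.5075-16.52j
aux → i_V1=-27.15+9.258j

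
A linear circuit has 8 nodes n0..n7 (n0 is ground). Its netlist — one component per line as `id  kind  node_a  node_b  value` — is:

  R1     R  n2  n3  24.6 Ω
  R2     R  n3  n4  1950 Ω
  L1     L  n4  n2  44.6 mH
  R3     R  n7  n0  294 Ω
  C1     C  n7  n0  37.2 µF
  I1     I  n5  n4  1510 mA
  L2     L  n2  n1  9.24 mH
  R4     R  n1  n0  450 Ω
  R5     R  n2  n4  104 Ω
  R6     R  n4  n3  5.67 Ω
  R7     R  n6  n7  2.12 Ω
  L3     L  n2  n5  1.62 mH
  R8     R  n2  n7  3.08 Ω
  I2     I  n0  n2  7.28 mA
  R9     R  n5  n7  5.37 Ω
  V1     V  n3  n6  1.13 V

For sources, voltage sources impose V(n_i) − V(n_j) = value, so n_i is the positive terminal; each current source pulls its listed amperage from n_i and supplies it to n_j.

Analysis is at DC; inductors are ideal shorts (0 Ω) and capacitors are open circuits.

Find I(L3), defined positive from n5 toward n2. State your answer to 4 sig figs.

-1.559 A

MNA unknowns: 7 node voltages V₁..V_7 plus 4 source currents (L1, L2, L3, V1)
R1: Y=0.04065 on G[2,3]
R2: Y=0.0005128 on G[3,4]
L1: row V4−V2=0, i_L1 at 4,2
R3: Y=0.003401 on G[7,0]
C1: Y=0.000 on G[7,0]
I1: z[5]−=1.51, z[4]+=1.51
L2: row V2−V1=0, i_L2 at 2,1
R4: Y=0.002222 on G[1,0]
R5: Y=0.009615 on G[2,4]
R6: Y=0.1764 on G[4,3]
R7: Y=0.4717 on G[6,7]
L3: row V2−V5=0, i_L3 at 2,5
R8: Y=0.3247 on G[2,7]
I2: z[0]−=0.00728, z[2]+=0.00728
R9: Y=0.1862 on G[5,7]
V1: row V3−V6=1.13, i_V1 at 3,6
solve → V1=1.452, V2=1.452, V3=2.047, V4=1.452, V5=1.452, V6=0.9171, V7=1.191
aux → i_L1=1.615, i_L2=0.003228, i_L3=1.559, i_V1=-0.1294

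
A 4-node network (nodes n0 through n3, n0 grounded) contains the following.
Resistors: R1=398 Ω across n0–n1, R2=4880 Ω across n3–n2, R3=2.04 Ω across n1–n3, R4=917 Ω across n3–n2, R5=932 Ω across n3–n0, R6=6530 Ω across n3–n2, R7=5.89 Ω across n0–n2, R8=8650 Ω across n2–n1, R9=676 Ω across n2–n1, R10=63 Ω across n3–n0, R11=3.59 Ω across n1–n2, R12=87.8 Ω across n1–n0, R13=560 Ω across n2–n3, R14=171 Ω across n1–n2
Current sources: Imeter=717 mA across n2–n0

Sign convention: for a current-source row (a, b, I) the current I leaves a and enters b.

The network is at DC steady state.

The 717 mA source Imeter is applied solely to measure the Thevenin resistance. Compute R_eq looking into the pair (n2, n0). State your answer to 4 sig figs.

Element admittances at DC:
  Y(R1) = 0.002513 S between n0,n1
  Y(R2) = 0.0002049 S between n3,n2
  Y(R3) = 0.4902 S between n1,n3
  Y(R4) = 0.001091 S between n3,n2
  Y(R5) = 0.001073 S between n3,n0
  Y(R6) = 0.0001531 S between n3,n2
  Y(R7) = 0.1698 S between n0,n2
  Y(R8) = 0.0001156 S between n2,n1
  Y(R9) = 0.001479 S between n2,n1
  Y(R10) = 0.01587 S between n3,n0
  Y(R11) = 0.2786 S between n1,n2
  Y(R12) = 0.01139 S between n1,n0
  Y(R13) = 0.001786 S between n2,n3
  Y(R14) = 0.005848 S between n1,n2
  Imeter: injects 0.717 A into n0 (from n2)
Assemble and solve the 3×3 MNA system:
  V(n1)=-3.292  V(n2)=-3.636  V(n3)=-3.185

R_eq = 5.071 Ω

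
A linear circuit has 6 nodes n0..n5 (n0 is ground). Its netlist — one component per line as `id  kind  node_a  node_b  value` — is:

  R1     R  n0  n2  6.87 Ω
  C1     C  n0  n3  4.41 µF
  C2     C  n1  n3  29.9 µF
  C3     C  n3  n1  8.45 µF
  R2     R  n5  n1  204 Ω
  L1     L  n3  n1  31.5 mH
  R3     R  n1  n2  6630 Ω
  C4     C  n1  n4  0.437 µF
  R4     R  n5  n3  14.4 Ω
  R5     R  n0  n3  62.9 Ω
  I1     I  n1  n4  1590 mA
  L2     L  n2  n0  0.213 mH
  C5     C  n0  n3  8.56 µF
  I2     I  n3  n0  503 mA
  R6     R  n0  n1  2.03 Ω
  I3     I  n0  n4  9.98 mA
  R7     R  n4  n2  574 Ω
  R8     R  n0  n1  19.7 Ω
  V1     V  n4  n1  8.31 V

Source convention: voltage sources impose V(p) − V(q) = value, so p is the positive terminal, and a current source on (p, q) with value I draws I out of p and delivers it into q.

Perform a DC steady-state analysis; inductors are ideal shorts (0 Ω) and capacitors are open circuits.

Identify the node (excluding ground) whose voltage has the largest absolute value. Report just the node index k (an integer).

4

Apply KCL at each of the 5 non-ground nodes and solve the resulting linear system.
Node n1: branches {C2, C3, R2, L1, R3, C4, I1, R6, R8, V1} → V_1 = -0.9044
Node n2: branches {R1, R3, L2, R7} → V_2 = 0.000
Node n3: branches {C1, C2, C3, L1, R4, R5, C5, I2} → V_3 = -0.9044
Node n4: branches {C4, I1, I3, R7, V1} → V_4 = 7.406
Node n5: branches {R2, R4} → V_5 = -0.9044
Source currents: i(L1)=-0.4886, i(L2)=0.01277, i(V1)=1.587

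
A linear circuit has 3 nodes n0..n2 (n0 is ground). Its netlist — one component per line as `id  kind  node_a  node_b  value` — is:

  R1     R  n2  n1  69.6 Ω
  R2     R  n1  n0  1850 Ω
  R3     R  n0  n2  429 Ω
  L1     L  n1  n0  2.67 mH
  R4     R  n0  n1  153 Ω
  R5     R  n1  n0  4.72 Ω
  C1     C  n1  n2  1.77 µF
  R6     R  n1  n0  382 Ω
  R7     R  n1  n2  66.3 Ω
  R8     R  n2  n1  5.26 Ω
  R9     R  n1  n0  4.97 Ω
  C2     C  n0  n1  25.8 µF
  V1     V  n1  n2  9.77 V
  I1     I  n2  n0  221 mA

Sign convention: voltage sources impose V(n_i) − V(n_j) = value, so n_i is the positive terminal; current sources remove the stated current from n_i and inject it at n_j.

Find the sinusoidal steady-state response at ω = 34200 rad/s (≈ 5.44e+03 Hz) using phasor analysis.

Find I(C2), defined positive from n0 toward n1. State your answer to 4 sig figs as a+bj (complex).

0.1621+0.07909j A

MNA unknowns: 2 node voltages V₁..V_2 plus 1 source current (V1)
R1: Y=0.01437+0.000j on G[2,1]
R2: Y=0.0005405+0.000j on G[1,0]
R3: Y=0.002331+0.000j on G[0,2]
L1: Y=0.000-0.01095j on G[1,0]
R4: Y=0.006536+0.000j on G[0,1]
R5: Y=0.2119+0.000j on G[1,0]
C1: Y=0.000+0.06053j on G[1,2]
R6: Y=0.002618+0.000j on G[1,0]
R7: Y=0.01508+0.000j on G[1,2]
R8: Y=0.1901+0.000j on G[2,1]
R9: Y=0.2012+0.000j on G[1,0]
C2: Y=0.000+0.8824j on G[0,1]
V1: row V1−V2=9.77, i_V1 at 1,2
I1: z[2]−=0.221, z[0]+=0.221
solve → V1=-0.08964+0.1837j, V2=-9.860+0.1837j
aux → i_V1=-1.947-0.5910j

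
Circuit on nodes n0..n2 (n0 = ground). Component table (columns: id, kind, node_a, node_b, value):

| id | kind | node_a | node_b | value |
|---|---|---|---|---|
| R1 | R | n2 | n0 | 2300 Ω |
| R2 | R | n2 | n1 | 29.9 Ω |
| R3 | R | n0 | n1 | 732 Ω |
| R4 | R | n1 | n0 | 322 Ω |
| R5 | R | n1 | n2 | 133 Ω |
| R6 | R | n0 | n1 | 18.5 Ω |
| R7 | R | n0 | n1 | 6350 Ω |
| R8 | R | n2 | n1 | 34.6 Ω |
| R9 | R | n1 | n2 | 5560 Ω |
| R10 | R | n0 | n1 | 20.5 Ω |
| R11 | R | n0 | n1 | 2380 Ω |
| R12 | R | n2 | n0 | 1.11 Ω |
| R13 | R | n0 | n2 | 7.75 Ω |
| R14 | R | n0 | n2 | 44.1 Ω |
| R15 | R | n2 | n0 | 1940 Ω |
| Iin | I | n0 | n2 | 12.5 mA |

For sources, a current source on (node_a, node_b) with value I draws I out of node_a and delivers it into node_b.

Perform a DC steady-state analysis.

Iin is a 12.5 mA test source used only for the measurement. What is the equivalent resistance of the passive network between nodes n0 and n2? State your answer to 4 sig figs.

R_eq = 0.9124 Ω

MNA unknowns: 2 node voltages V₁..V_2
R1: Y=0.0004348 on G[2,0]
R2: Y=0.03344 on G[2,1]
R3: Y=0.001366 on G[0,1]
R4: Y=0.003106 on G[1,0]
R5: Y=0.007519 on G[1,2]
R6: Y=0.05405 on G[0,1]
R7: Y=0.0001575 on G[0,1]
R8: Y=0.02890 on G[2,1]
R9: Y=0.0001799 on G[1,2]
R10: Y=0.04878 on G[0,1]
R11: Y=0.0004202 on G[0,1]
R12: Y=0.9009 on G[2,0]
R13: Y=0.1290 on G[0,2]
R14: Y=0.02268 on G[0,2]
R15: Y=0.0005155 on G[2,0]
Iin: z[0]−=0.0125, z[2]+=0.0125
solve → V1=0.004490, V2=0.01140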